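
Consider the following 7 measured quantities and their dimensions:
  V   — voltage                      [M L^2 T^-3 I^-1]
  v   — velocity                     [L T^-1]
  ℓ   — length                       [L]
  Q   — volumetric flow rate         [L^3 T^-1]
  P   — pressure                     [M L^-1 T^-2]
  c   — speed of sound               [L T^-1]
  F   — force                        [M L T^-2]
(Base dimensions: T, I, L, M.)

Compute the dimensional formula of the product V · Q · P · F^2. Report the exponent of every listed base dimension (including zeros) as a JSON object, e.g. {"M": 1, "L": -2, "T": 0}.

Dimensional matrix (T×I×L×M by V×v×ℓ×Q×P×c×F):
  T: [-3 -1  0 -1 -2 -1 -2]
  I: [-1  0  0  0  0  0  0]
  L: [ 2  1  1  3 -1  1  1]
  M: [ 1  0  0  0  1  0  1]
  [T]: (1)·-3+(1)·-1+(1)·-2+(2)·-2 = -10
  [I]: (1)·-1+(1)·0+(1)·0+(2)·0 = -1
  [L]: (1)·2+(1)·3+(1)·-1+(2)·1 = 6
  [M]: (1)·1+(1)·0+(1)·1+(2)·1 = 4
⇒ T^-10 I^-1 L^6 M^4

{"T": -10, "I": -1, "L": 6, "M": 4}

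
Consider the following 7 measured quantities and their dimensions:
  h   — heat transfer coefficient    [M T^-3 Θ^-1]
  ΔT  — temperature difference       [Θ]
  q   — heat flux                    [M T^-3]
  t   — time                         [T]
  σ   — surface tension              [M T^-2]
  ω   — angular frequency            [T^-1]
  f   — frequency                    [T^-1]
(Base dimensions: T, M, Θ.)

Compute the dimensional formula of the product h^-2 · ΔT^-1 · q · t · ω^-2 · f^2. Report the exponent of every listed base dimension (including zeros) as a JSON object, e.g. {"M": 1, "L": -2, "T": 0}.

{"T": 4, "M": -1, "Θ": 1}

Exponent matrix [T,M,Θ] × [h,ΔT,q,t,σ,ω,f]:
  T: [-3  0 -3  1 -2 -1 -1]
  M: [ 1  0  1  0  1  0  0]
  Θ: [-1  1  0  0  0  0  0]
  [T]: (-2)·-3+(-1)·0+(1)·-3+(1)·1+(-2)·-1+(2)·-1 = 4
  [M]: (-2)·1+(-1)·0+(1)·1+(1)·0+(-2)·0+(2)·0 = -1
  [Θ]: (-2)·-1+(-1)·1+(1)·0+(1)·0+(-2)·0+(2)·0 = 1
⇒ T^4 M^-1 Θ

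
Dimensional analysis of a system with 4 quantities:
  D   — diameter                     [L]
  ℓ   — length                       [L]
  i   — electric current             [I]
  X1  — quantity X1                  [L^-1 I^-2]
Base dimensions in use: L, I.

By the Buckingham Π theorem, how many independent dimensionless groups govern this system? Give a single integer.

Exponent matrix [L,I] × [D,ℓ,i,X1]:
  L: [ 1  1  0 -1]
  I: [ 0  0  1 -2]
Echelon form has 2 nonzero rows (pivots: D,i)
4 vars − rank 2 = 2 Π groups

2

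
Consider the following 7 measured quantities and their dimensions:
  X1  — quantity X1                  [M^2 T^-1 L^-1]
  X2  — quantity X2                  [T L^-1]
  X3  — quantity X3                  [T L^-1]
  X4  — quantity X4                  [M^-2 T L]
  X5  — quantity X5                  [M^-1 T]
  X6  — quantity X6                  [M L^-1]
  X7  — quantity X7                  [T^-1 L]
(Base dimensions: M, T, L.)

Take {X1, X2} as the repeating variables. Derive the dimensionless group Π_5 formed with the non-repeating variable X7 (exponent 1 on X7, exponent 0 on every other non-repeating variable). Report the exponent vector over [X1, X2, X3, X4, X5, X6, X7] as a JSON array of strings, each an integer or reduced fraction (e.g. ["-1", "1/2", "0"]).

Dimensional matrix (M×T×L by X1×X2×X3×X4×X5×X6×X7):
  M: [ 2  0  0 -2 -1  1  0]
  T: [-1  1  1  1  1  0 -1]
  L: [-1 -1 -1  1  0 -1  1]
Echelon form has 2 nonzero rows (pivots: X1,X2)
Repeat: X1,X2; free: X3,X4,X5,X6,X7
RREF:
  r0: [   1    0    0   -1 -1/2  1/2    0]
  r1: [   0    1    1    0  1/2  1/2   -1]
  r2: [   0    0    0    0    0    0    0]
Fix exponent of X7 at 1, X3 at 0, X4 at 0, X5 at 0, X6 at 0; solve each RREF row for its pivot's exponent:
  r0: exp(X1) + (0)·1 = 0 ⇒ exp(X1) = 0
  r1: exp(X2) + (-1)·1 = 0 ⇒ exp(X2) = 1
Π_5 = X2 · X7

["0", "1", "0", "0", "0", "0", "1"]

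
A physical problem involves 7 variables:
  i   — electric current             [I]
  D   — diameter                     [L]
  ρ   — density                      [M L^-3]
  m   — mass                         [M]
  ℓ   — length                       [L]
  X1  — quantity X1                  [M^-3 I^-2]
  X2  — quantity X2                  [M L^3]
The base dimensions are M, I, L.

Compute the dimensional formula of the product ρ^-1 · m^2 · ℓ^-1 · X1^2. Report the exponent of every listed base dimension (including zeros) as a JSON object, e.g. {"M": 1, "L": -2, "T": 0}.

{"M": -5, "I": -4, "L": 2}

Exponent matrix [M,I,L] × [i,D,ρ,m,ℓ,X1,X2]:
  M: [ 0  0  1  1  0 -3  1]
  I: [ 1  0  0  0  0 -2  0]
  L: [ 0  1 -3  0  1  0  3]
  [M]: (-1)·1+(2)·1+(-1)·0+(2)·-3 = -5
  [I]: (-1)·0+(2)·0+(-1)·0+(2)·-2 = -4
  [L]: (-1)·-3+(2)·0+(-1)·1+(2)·0 = 2
⇒ M^-5 I^-4 L^2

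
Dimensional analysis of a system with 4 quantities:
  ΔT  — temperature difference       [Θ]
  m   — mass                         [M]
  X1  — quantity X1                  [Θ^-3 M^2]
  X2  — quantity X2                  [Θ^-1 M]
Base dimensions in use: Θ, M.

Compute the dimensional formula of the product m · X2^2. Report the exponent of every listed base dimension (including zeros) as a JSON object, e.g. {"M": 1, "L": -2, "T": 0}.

Exponent matrix [Θ,M] × [ΔT,m,X1,X2]:
  Θ: [ 1  0 -3 -1]
  M: [ 0  1  2  1]
  [Θ]: (1)·0+(2)·-1 = -2
  [M]: (1)·1+(2)·1 = 3
⇒ Θ^-2 M^3

{"Θ": -2, "M": 3}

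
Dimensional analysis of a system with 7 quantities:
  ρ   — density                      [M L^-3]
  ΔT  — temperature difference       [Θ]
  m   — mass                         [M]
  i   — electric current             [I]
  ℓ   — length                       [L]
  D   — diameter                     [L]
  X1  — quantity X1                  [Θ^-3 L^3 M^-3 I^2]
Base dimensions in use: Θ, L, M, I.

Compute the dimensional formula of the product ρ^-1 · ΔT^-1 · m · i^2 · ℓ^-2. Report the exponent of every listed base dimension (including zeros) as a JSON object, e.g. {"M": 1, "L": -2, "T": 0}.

Write exponents as rows Θ,L,M,I / cols ρ,ΔT,m,i,ℓ,D,X1:
  Θ: [ 0  1  0  0  0  0 -3]
  L: [-3  0  0  0  1  1  3]
  M: [ 1  0  1  0  0  0 -3]
  I: [ 0  0  0  1  0  0  2]
  [Θ]: (-1)·0+(-1)·1+(1)·0+(2)·0+(-2)·0 = -1
  [L]: (-1)·-3+(-1)·0+(1)·0+(2)·0+(-2)·1 = 1
  [M]: (-1)·1+(-1)·0+(1)·1+(2)·0+(-2)·0 = 0
  [I]: (-1)·0+(-1)·0+(1)·0+(2)·1+(-2)·0 = 2
⇒ Θ^-1 L I^2

{"Θ": -1, "L": 1, "M": 0, "I": 2}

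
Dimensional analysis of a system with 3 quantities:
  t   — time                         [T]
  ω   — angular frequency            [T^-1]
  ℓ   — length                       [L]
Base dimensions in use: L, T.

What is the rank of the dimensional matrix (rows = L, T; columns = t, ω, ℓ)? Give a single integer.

Dimensional matrix (L×T by t×ω×ℓ):
  L: [ 0  0  1]
  T: [ 1 -1  0]
Row reduction gives pivot columns t,ℓ; rank = 2

2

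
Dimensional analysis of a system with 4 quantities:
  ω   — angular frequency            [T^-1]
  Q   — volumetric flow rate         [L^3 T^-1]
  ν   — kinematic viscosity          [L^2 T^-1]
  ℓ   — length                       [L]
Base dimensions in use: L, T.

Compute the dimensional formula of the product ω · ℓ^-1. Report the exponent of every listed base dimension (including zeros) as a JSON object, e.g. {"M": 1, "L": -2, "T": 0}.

{"L": -1, "T": -1}

Write exponents as rows L,T / cols ω,Q,ν,ℓ:
  L: [ 0  3  2  1]
  T: [-1 -1 -1  0]
  [L]: (1)·0+(-1)·1 = -1
  [T]: (1)·-1+(-1)·0 = -1
⇒ L^-1 T^-1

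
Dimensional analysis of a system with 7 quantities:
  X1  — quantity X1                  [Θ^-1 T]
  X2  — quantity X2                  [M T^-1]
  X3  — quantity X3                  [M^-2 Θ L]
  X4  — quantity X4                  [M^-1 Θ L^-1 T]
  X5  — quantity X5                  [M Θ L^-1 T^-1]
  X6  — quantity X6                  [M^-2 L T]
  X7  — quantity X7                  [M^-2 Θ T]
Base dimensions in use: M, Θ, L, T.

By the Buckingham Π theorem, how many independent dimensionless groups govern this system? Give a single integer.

4

Dimensional matrix (M×Θ×L×T by X1×X2×X3×X4×X5×X6×X7):
  M: [ 0  1 -2 -1  1 -2 -2]
  Θ: [-1  0  1  1  1  0  1]
  L: [ 0  0  1 -1 -1  1  0]
  T: [ 1 -1  0  1 -1  1  1]
Row reduction gives pivot columns X1,X2,X3; rank = 3
n=7, r=3 ⇒ 4 dimensionless groups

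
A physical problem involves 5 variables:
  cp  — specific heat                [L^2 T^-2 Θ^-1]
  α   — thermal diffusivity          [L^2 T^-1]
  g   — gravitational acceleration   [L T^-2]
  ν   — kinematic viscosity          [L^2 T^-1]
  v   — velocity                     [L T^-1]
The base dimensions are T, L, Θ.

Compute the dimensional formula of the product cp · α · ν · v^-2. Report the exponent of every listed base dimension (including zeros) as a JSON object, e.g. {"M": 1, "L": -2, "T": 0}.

{"T": -2, "L": 4, "Θ": -1}

Dimensional matrix (T×L×Θ by cp×α×g×ν×v):
  T: [-2 -1 -2 -1 -1]
  L: [ 2  2  1  2  1]
  Θ: [-1  0  0  0  0]
  [T]: (1)·-2+(1)·-1+(1)·-1+(-2)·-1 = -2
  [L]: (1)·2+(1)·2+(1)·2+(-2)·1 = 4
  [Θ]: (1)·-1+(1)·0+(1)·0+(-2)·0 = -1
⇒ T^-2 L^4 Θ^-1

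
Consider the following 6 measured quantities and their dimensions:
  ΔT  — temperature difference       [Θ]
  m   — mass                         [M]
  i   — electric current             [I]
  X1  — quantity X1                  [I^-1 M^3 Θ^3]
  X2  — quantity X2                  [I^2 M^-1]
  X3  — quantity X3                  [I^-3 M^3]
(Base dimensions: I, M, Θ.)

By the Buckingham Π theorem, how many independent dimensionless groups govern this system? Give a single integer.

Dimensional matrix (I×M×Θ by ΔT×m×i×X1×X2×X3):
  I: [ 0  0  1 -1  2 -3]
  M: [ 0  1  0  3 -1  3]
  Θ: [ 1  0  0  3  0  0]
Row reduction gives pivot columns ΔT,m,i; rank = 3
n=6, r=3 ⇒ 3 dimensionless groups

3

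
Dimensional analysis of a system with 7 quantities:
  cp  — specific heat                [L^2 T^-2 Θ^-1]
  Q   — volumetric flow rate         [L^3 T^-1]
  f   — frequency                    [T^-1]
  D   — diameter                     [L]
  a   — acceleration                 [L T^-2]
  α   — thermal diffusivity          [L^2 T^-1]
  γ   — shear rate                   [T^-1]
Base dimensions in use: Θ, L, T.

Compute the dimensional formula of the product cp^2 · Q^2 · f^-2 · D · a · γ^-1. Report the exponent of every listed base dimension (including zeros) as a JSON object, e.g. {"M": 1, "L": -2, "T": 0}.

{"Θ": -2, "L": 12, "T": -5}

Exponent matrix [Θ,L,T] × [cp,Q,f,D,a,α,γ]:
  Θ: [-1  0  0  0  0  0  0]
  L: [ 2  3  0  1  1  2  0]
  T: [-2 -1 -1  0 -2 -1 -1]
  [Θ]: (2)·-1+(2)·0+(-2)·0+(1)·0+(1)·0+(-1)·0 = -2
  [L]: (2)·2+(2)·3+(-2)·0+(1)·1+(1)·1+(-1)·0 = 12
  [T]: (2)·-2+(2)·-1+(-2)·-1+(1)·0+(1)·-2+(-1)·-1 = -5
⇒ Θ^-2 L^12 T^-5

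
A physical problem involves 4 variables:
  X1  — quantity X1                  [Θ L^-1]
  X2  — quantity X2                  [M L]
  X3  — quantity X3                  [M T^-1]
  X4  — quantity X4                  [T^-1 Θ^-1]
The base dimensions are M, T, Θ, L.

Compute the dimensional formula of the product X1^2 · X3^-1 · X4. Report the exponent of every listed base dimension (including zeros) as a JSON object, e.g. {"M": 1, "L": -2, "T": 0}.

Exponent matrix [M,T,Θ,L] × [X1,X2,X3,X4]:
  M: [ 0  1  1  0]
  T: [ 0  0 -1 -1]
  Θ: [ 1  0  0 -1]
  L: [-1  1  0  0]
  [M]: (2)·0+(-1)·1+(1)·0 = -1
  [T]: (2)·0+(-1)·-1+(1)·-1 = 0
  [Θ]: (2)·1+(-1)·0+(1)·-1 = 1
  [L]: (2)·-1+(-1)·0+(1)·0 = -2
⇒ M^-1 Θ L^-2

{"M": -1, "T": 0, "Θ": 1, "L": -2}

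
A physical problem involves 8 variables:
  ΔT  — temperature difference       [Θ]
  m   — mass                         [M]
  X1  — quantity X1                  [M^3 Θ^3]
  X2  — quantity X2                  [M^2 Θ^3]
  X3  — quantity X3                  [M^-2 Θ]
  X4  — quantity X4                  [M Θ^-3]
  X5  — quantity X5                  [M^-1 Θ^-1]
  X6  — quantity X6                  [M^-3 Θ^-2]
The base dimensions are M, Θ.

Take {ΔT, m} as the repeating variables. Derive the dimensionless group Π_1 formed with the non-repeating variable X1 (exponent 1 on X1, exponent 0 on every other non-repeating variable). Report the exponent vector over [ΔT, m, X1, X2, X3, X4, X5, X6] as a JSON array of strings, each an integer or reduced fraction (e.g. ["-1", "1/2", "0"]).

Exponent matrix [M,Θ] × [ΔT,m,X1,X2,X3,X4,X5,X6]:
  M: [ 0  1  3  2 -2  1 -1 -3]
  Θ: [ 1  0  3  3  1 -3 -1 -2]
Row reduction gives pivot columns ΔT,m; rank = 2
Repeat: ΔT,m; free: X1,X2,X3,X4,X5,X6
RREF:
  r0: [   1    0    3    3    1   -3   -1   -2]
  r1: [   0    1    3    2   -2    1   -1   -3]
Fix exponent of X1 at 1, X2 at 0, X3 at 0, X4 at 0, X5 at 0, X6 at 0; solve each RREF row for its pivot's exponent:
  r0: exp(ΔT) + (3)·1 = 0 ⇒ exp(ΔT) = -3
  r1: exp(m) + (3)·1 = 0 ⇒ exp(m) = -3
Π_1 = ΔT^-3 · m^-3 · X1

["-3", "-3", "1", "0", "0", "0", "0", "0"]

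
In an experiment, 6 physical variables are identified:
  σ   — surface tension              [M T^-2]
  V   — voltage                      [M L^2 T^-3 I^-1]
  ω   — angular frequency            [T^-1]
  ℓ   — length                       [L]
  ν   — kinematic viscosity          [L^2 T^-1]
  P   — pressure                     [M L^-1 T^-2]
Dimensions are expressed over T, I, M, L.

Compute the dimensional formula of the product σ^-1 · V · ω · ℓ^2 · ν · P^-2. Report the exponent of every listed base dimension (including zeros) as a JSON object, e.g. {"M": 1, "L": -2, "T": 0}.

Exponent matrix [T,I,M,L] × [σ,V,ω,ℓ,ν,P]:
  T: [-2 -3 -1  0 -1 -2]
  I: [ 0 -1  0  0  0  0]
  M: [ 1  1  0  0  0  1]
  L: [ 0  2  0  1  2 -1]
  [T]: (-1)·-2+(1)·-3+(1)·-1+(2)·0+(1)·-1+(-2)·-2 = 1
  [I]: (-1)·0+(1)·-1+(1)·0+(2)·0+(1)·0+(-2)·0 = -1
  [M]: (-1)·1+(1)·1+(1)·0+(2)·0+(1)·0+(-2)·1 = -2
  [L]: (-1)·0+(1)·2+(1)·0+(2)·1+(1)·2+(-2)·-1 = 8
⇒ T I^-1 M^-2 L^8

{"T": 1, "I": -1, "M": -2, "L": 8}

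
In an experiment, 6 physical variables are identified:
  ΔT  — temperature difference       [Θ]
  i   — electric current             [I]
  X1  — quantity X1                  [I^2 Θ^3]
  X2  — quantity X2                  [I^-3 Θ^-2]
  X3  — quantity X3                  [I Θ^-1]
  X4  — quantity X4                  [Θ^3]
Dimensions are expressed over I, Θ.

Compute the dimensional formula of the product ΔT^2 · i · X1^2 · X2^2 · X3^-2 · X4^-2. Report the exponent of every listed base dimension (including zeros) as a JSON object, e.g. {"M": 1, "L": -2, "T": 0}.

Dimensional matrix (I×Θ by ΔT×i×X1×X2×X3×X4):
  I: [ 0  1  2 -3  1  0]
  Θ: [ 1  0  3 -2 -1  3]
  [I]: (2)·0+(1)·1+(2)·2+(2)·-3+(-2)·1+(-2)·0 = -3
  [Θ]: (2)·1+(1)·0+(2)·3+(2)·-2+(-2)·-1+(-2)·3 = 0
⇒ I^-3

{"I": -3, "Θ": 0}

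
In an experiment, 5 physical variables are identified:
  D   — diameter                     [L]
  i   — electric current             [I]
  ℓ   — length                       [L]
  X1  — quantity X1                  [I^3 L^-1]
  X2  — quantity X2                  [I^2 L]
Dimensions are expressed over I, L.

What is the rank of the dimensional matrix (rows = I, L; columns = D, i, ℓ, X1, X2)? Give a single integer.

2

Exponent matrix [I,L] × [D,i,ℓ,X1,X2]:
  I: [ 0  1  0  3  2]
  L: [ 1  0  1 -1  1]
Row reduction gives pivot columns D,i; rank = 2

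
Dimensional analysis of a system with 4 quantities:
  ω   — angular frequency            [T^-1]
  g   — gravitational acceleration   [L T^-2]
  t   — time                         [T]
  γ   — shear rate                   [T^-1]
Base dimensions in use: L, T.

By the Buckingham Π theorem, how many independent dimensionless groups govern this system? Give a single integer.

Exponent matrix [L,T] × [ω,g,t,γ]:
  L: [ 0  1  0  0]
  T: [-1 -2  1 -1]
Echelon form has 2 nonzero rows (pivots: ω,g)
4 vars − rank 2 = 2 Π groups

2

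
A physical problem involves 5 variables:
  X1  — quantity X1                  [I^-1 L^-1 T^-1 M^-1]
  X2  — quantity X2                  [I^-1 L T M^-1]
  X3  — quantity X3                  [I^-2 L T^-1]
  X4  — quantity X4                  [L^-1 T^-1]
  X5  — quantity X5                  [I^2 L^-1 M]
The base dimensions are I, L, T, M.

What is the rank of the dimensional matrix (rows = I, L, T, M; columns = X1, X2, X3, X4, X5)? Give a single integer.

3

Exponent matrix [I,L,T,M] × [X1,X2,X3,X4,X5]:
  I: [-1 -1 -2  0  2]
  L: [-1  1  1 -1 -1]
  T: [-1  1 -1 -1  0]
  M: [-1 -1  0  0  1]
Row reduction gives pivot columns X1,X2,X3; rank = 3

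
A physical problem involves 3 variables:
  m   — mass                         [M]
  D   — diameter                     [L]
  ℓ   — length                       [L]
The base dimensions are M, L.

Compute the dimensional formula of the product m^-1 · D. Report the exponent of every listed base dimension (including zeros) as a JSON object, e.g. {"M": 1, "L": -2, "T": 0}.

Exponent matrix [M,L] × [m,D,ℓ]:
  M: [ 1  0  0]
  L: [ 0  1  1]
  [M]: (-1)·1+(1)·0 = -1
  [L]: (-1)·0+(1)·1 = 1
⇒ M^-1 L

{"M": -1, "L": 1}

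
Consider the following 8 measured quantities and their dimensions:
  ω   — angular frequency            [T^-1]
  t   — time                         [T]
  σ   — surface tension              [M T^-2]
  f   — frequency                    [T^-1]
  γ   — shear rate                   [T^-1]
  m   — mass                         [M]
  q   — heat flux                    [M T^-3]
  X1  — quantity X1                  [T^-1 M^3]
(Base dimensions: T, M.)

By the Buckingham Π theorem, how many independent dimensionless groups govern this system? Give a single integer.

6

Exponent matrix [T,M] × [ω,t,σ,f,γ,m,q,X1]:
  T: [-1  1 -2 -1 -1  0 -3 -1]
  M: [ 0  0  1  0  0  1  1  3]
Echelon form has 2 nonzero rows (pivots: ω,σ)
8 vars − rank 2 = 6 Π groups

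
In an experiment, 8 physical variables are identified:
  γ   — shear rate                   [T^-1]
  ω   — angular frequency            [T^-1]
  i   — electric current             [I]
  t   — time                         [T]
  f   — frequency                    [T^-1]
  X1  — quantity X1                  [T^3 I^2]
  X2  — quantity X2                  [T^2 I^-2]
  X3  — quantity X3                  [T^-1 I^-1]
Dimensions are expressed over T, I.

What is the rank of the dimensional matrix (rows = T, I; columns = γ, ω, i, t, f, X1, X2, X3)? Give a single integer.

Dimensional matrix (T×I by γ×ω×i×t×f×X1×X2×X3):
  T: [-1 -1  0  1 -1  3  2 -1]
  I: [ 0  0  1  0  0  2 -2 -1]
Echelon form has 2 nonzero rows (pivots: γ,i)

2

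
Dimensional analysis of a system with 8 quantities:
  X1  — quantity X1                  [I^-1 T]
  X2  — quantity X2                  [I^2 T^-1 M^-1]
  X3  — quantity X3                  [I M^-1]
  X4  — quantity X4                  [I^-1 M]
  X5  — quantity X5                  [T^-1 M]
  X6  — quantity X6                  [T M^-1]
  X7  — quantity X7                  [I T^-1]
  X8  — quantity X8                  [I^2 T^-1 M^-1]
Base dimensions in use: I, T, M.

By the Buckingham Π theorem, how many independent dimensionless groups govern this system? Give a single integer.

6

Exponent matrix [I,T,M] × [X1,X2,X3,X4,X5,X6,X7,X8]:
  I: [-1  2  1 -1  0  0  1  2]
  T: [ 1 -1  0  0 -1  1 -1 -1]
  M: [ 0 -1 -1  1  1 -1  0 -1]
RREF → pivots at {X1,X2} ⇒ r = 2
8 vars − rank 2 = 6 Π groups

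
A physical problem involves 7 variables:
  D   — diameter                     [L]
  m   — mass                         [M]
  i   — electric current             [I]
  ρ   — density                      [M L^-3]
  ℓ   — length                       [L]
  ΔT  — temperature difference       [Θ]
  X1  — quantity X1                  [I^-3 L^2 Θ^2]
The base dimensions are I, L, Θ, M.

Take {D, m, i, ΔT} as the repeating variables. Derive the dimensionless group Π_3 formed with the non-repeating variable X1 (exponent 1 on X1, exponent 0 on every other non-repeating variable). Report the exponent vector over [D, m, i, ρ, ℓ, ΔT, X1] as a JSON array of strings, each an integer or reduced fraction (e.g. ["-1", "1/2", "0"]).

["-2", "0", "3", "0", "0", "-2", "1"]

Exponent matrix [I,L,Θ,M] × [D,m,i,ρ,ℓ,ΔT,X1]:
  I: [ 0  0  1  0  0  0 -3]
  L: [ 1  0  0 -3  1  0  2]
  Θ: [ 0  0  0  0  0  1  2]
  M: [ 0  1  0  1  0  0  0]
RREF → pivots at {D,m,i,ΔT} ⇒ r = 4
Repeat: D,m,i,ΔT; free: ρ,ℓ,X1
RREF:
  r0: [   1    0    0   -3    1    0    2]
  r1: [   0    1    0    1    0    0    0]
  r2: [   0    0    1    0    0    0   -3]
  r3: [   0    0    0    0    0    1    2]
Fix exponent of X1 at 1, ρ at 0, ℓ at 0; solve each RREF row for its pivot's exponent:
  r0: exp(D) + (2)·1 = 0 ⇒ exp(D) = -2
  r1: exp(m) + (0)·1 = 0 ⇒ exp(m) = 0
  r2: exp(i) + (-3)·1 = 0 ⇒ exp(i) = 3
  r3: exp(ΔT) + (2)·1 = 0 ⇒ exp(ΔT) = -2
Π_3 = D^-2 · i^3 · ΔT^-2 · X1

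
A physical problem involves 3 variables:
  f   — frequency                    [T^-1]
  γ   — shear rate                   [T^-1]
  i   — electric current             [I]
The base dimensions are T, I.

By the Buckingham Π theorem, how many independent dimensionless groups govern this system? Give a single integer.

Exponent matrix [T,I] × [f,γ,i]:
  T: [-1 -1  0]
  I: [ 0  0  1]
Row reduction gives pivot columns f,i; rank = 2
n=3, r=2 ⇒ 1 dimensionless group

1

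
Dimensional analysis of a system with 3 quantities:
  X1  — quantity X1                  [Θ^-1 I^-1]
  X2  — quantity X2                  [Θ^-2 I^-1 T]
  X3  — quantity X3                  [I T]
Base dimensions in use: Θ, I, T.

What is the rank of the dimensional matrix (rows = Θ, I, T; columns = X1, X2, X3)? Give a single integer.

Dimensional matrix (Θ×I×T by X1×X2×X3):
  Θ: [-1 -2  0]
  I: [-1 -1  1]
  T: [ 0  1  1]
RREF → pivots at {X1,X2} ⇒ r = 2

2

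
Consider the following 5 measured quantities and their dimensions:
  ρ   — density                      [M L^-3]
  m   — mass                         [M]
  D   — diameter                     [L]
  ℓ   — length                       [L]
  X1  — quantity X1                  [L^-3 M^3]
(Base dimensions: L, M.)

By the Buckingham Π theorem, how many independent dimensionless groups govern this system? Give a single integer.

Exponent matrix [L,M] × [ρ,m,D,ℓ,X1]:
  L: [-3  0  1  1 -3]
  M: [ 1  1  0  0  3]
Echelon form has 2 nonzero rows (pivots: ρ,m)
Π count = n − r = 5 − 2 = 3

3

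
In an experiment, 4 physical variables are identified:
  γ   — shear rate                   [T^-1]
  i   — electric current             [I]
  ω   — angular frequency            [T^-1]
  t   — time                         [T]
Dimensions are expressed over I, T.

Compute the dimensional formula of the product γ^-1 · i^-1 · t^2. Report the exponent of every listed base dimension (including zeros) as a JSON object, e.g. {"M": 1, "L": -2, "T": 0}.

{"I": -1, "T": 3}

Dimensional matrix (I×T by γ×i×ω×t):
  I: [ 0  1  0  0]
  T: [-1  0 -1  1]
  [I]: (-1)·0+(-1)·1+(2)·0 = -1
  [T]: (-1)·-1+(-1)·0+(2)·1 = 3
⇒ I^-1 T^3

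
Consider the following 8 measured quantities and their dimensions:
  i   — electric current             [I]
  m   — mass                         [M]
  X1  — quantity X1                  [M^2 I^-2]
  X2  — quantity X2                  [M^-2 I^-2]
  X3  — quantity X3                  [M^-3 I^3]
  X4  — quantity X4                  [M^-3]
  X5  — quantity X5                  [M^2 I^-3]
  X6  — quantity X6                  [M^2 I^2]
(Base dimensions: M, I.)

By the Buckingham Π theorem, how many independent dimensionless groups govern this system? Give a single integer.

Dimensional matrix (M×I by i×m×X1×X2×X3×X4×X5×X6):
  M: [ 0  1  2 -2 -3 -3  2  2]
  I: [ 1  0 -2 -2  3  0 -3  2]
Echelon form has 2 nonzero rows (pivots: i,m)
n=8, r=2 ⇒ 6 dimensionless groups

6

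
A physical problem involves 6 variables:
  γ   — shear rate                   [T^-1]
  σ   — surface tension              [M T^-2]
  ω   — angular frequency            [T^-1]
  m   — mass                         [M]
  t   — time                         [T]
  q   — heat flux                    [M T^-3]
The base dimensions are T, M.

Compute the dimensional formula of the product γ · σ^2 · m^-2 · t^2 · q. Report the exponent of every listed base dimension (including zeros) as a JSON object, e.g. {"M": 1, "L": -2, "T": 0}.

Write exponents as rows T,M / cols γ,σ,ω,m,t,q:
  T: [-1 -2 -1  0  1 -3]
  M: [ 0  1  0  1  0  1]
  [T]: (1)·-1+(2)·-2+(-2)·0+(2)·1+(1)·-3 = -6
  [M]: (1)·0+(2)·1+(-2)·1+(2)·0+(1)·1 = 1
⇒ T^-6 M

{"T": -6, "M": 1}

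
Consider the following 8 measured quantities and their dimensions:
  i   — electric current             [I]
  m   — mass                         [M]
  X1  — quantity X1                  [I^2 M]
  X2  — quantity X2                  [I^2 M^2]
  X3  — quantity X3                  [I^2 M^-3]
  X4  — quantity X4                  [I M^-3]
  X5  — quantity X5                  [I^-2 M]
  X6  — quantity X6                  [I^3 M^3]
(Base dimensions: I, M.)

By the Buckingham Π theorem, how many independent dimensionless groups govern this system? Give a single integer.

Dimensional matrix (I×M by i×m×X1×X2×X3×X4×X5×X6):
  I: [ 1  0  2  2  2  1 -2  3]
  M: [ 0  1  1  2 -3 -3  1  3]
Echelon form has 2 nonzero rows (pivots: i,m)
Π count = n − r = 8 − 2 = 6

6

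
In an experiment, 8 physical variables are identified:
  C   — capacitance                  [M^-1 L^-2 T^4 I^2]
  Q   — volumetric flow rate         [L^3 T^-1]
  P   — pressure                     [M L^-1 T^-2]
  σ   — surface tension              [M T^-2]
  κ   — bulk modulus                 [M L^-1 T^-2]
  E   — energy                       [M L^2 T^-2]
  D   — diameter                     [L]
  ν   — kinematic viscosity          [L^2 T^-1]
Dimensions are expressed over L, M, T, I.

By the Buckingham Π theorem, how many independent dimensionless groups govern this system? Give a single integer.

Exponent matrix [L,M,T,I] × [C,Q,P,σ,κ,E,D,ν]:
  L: [-2  3 -1  0 -1  2  1  2]
  M: [-1  0  1  1  1  1  0  0]
  T: [ 4 -1 -2 -2 -2 -2  0 -1]
  I: [ 2  0  0  0  0  0  0  0]
RREF → pivots at {C,Q,P,σ} ⇒ r = 4
Π count = n − r = 8 − 4 = 4

4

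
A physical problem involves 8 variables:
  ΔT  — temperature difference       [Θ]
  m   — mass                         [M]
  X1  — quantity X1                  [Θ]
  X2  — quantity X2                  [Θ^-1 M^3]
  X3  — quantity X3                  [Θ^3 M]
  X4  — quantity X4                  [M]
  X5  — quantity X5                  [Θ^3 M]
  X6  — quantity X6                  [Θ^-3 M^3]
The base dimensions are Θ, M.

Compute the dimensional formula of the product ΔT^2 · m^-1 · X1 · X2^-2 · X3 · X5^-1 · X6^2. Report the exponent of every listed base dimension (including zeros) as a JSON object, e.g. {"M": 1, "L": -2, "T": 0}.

{"Θ": -1, "M": -1}

Exponent matrix [Θ,M] × [ΔT,m,X1,X2,X3,X4,X5,X6]:
  Θ: [ 1  0  1 -1  3  0  3 -3]
  M: [ 0  1  0  3  1  1  1  3]
  [Θ]: (2)·1+(-1)·0+(1)·1+(-2)·-1+(1)·3+(-1)·3+(2)·-3 = -1
  [M]: (2)·0+(-1)·1+(1)·0+(-2)·3+(1)·1+(-1)·1+(2)·3 = -1
⇒ Θ^-1 M^-1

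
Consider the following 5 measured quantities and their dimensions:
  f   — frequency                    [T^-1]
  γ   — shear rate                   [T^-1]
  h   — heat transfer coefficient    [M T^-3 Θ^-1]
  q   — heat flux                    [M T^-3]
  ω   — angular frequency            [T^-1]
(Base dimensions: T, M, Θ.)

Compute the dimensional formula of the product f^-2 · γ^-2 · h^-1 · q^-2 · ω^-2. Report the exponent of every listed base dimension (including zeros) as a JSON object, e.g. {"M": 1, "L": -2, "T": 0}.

Write exponents as rows T,M,Θ / cols f,γ,h,q,ω:
  T: [-1 -1 -3 -3 -1]
  M: [ 0  0  1  1  0]
  Θ: [ 0  0 -1  0  0]
  [T]: (-2)·-1+(-2)·-1+(-1)·-3+(-2)·-3+(-2)·-1 = 15
  [M]: (-2)·0+(-2)·0+(-1)·1+(-2)·1+(-2)·0 = -3
  [Θ]: (-2)·0+(-2)·0+(-1)·-1+(-2)·0+(-2)·0 = 1
⇒ T^15 M^-3 Θ

{"T": 15, "M": -3, "Θ": 1}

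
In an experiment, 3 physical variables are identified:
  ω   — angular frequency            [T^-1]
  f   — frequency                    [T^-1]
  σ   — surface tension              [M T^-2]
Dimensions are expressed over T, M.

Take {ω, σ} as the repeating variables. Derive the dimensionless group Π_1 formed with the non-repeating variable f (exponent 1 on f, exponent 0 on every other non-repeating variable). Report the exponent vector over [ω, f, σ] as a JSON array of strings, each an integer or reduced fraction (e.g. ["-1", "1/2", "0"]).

Exponent matrix [T,M] × [ω,f,σ]:
  T: [-1 -1 -2]
  M: [ 0  0  1]
RREF → pivots at {ω,σ} ⇒ r = 2
Pivot set = {ω,σ}, free = {f}
RREF:
  r0: [   1    1    0]
  r1: [   0    0    1]
Fix exponent of f at 1; solve each RREF row for its pivot's exponent:
  r0: exp(ω) + (1)·1 = 0 ⇒ exp(ω) = -1
  r1: exp(σ) + (0)·1 = 0 ⇒ exp(σ) = 0
Π_1 = ω^-1 · f

["-1", "1", "0"]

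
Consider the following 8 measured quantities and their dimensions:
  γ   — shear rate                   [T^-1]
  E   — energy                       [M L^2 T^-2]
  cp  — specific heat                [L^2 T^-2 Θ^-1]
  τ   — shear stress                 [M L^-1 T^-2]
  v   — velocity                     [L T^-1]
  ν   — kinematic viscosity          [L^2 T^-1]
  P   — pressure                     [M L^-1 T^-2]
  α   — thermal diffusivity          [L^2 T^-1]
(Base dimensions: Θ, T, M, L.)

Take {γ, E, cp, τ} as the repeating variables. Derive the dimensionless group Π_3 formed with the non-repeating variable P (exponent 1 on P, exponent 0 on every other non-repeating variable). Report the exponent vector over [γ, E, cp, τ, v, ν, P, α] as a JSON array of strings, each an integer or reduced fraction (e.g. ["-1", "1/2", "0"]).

["0", "0", "0", "-1", "0", "0", "1", "0"]

Write exponents as rows Θ,T,M,L / cols γ,E,cp,τ,v,ν,P,α:
  Θ: [ 0  0 -1  0  0  0  0  0]
  T: [-1 -2 -2 -2 -1 -1 -2 -1]
  M: [ 0  1  0  1  0  0  1  0]
  L: [ 0  2  2 -1  1  2 -1  2]
RREF → pivots at {γ,E,cp,τ} ⇒ r = 4
Pivot set = {γ,E,cp,τ}, free = {v,ν,P,α}
RREF:
  r0: [   1    0    0    0    1    1    0    1]
  r1: [   0    1    0    0  1/3  2/3    0  2/3]
  r2: [   0    0    1    0    0    0    0    0]
  r3: [   0    0    0    1 -1/3 -2/3    1 -2/3]
Fix exponent of P at 1, v at 0, ν at 0, α at 0; solve each RREF row for its pivot's exponent:
  r0: exp(γ) + (0)·1 = 0 ⇒ exp(γ) = 0
  r1: exp(E) + (0)·1 = 0 ⇒ exp(E) = 0
  r2: exp(cp) + (0)·1 = 0 ⇒ exp(cp) = 0
  r3: exp(τ) + (1)·1 = 0 ⇒ exp(τ) = -1
Π_3 = τ^-1 · P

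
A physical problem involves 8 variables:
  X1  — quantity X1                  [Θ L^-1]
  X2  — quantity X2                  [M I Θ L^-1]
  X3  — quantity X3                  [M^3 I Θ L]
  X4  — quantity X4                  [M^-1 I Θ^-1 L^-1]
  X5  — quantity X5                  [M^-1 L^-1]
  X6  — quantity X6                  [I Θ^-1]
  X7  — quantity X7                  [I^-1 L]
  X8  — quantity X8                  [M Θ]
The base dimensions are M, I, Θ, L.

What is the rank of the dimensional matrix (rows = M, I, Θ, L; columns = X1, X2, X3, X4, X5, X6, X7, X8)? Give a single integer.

Write exponents as rows M,I,Θ,L / cols X1,X2,X3,X4,X5,X6,X7,X8:
  M: [ 0  1  3 -1 -1  0  0  1]
  I: [ 0  1  1  1  0  1 -1  0]
  Θ: [ 1  1  1 -1  0 -1  0  1]
  L: [-1 -1  1 -1 -1  0  1  0]
RREF → pivots at {X1,X2,X3} ⇒ r = 3

3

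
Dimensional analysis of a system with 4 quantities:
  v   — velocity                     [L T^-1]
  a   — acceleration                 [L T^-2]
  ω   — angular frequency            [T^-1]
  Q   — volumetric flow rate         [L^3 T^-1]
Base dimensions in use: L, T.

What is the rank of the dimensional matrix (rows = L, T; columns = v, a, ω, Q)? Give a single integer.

Exponent matrix [L,T] × [v,a,ω,Q]:
  L: [ 1  1  0  3]
  T: [-1 -2 -1 -1]
Echelon form has 2 nonzero rows (pivots: v,a)

2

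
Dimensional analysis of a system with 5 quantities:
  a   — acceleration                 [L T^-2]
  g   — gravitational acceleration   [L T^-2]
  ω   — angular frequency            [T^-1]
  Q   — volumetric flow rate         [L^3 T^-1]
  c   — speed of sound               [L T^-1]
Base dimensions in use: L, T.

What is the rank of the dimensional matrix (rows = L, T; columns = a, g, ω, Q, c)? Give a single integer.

2

Write exponents as rows L,T / cols a,g,ω,Q,c:
  L: [ 1  1  0  3  1]
  T: [-2 -2 -1 -1 -1]
RREF → pivots at {a,ω} ⇒ r = 2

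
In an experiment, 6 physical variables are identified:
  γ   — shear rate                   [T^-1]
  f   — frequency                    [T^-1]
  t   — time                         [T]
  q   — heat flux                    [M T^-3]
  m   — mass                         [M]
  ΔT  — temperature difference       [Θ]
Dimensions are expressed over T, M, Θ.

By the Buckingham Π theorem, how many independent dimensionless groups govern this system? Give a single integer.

3

Exponent matrix [T,M,Θ] × [γ,f,t,q,m,ΔT]:
  T: [-1 -1  1 -3  0  0]
  M: [ 0  0  0  1  1  0]
  Θ: [ 0  0  0  0  0  1]
Row reduction gives pivot columns γ,q,ΔT; rank = 3
6 vars − rank 3 = 3 Π groups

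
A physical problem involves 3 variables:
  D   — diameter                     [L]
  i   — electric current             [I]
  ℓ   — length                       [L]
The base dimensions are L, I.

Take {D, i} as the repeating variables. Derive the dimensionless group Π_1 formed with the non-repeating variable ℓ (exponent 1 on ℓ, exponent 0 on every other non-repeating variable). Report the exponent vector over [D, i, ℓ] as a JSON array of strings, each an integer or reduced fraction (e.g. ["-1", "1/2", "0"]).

["-1", "0", "1"]

Dimensional matrix (L×I by D×i×ℓ):
  L: [ 1  0  1]
  I: [ 0  1  0]
Echelon form has 2 nonzero rows (pivots: D,i)
Pivot set = {D,i}, free = {ℓ}
RREF:
  r0: [   1    0    1]
  r1: [   0    1    0]
Fix exponent of ℓ at 1; solve each RREF row for its pivot's exponent:
  r0: exp(D) + (1)·1 = 0 ⇒ exp(D) = -1
  r1: exp(i) + (0)·1 = 0 ⇒ exp(i) = 0
Π_1 = D^-1 · ℓ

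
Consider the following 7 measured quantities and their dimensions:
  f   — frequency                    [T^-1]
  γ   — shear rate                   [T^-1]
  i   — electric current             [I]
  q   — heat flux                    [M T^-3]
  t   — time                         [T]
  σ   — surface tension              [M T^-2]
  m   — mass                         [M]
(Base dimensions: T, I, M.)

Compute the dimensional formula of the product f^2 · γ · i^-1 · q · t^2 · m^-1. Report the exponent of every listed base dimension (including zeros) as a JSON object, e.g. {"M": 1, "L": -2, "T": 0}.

Write exponents as rows T,I,M / cols f,γ,i,q,t,σ,m:
  T: [-1 -1  0 -3  1 -2  0]
  I: [ 0  0  1  0  0  0  0]
  M: [ 0  0  0  1  0  1  1]
  [T]: (2)·-1+(1)·-1+(-1)·0+(1)·-3+(2)·1+(-1)·0 = -4
  [I]: (2)·0+(1)·0+(-1)·1+(1)·0+(2)·0+(-1)·0 = -1
  [M]: (2)·0+(1)·0+(-1)·0+(1)·1+(2)·0+(-1)·1 = 0
⇒ T^-4 I^-1

{"T": -4, "I": -1, "M": 0}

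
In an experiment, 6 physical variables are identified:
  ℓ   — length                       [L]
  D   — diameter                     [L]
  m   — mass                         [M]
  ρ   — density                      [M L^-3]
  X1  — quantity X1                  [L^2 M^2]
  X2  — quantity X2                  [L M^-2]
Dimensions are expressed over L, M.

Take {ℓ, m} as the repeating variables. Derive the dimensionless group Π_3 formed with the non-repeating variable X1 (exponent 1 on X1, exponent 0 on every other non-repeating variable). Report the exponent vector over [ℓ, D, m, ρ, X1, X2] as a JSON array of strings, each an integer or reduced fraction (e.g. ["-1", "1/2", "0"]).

Exponent matrix [L,M] × [ℓ,D,m,ρ,X1,X2]:
  L: [ 1  1  0 -3  2  1]
  M: [ 0  0  1  1  2 -2]
Row reduction gives pivot columns ℓ,m; rank = 2
Repeat: ℓ,m; free: D,ρ,X1,X2
RREF:
  r0: [   1    1    0   -3    2    1]
  r1: [   0    0    1    1    2   -2]
Fix exponent of X1 at 1, D at 0, ρ at 0, X2 at 0; solve each RREF row for its pivot's exponent:
  r0: exp(ℓ) + (2)·1 = 0 ⇒ exp(ℓ) = -2
  r1: exp(m) + (2)·1 = 0 ⇒ exp(m) = -2
Π_3 = ℓ^-2 · m^-2 · X1

["-2", "0", "-2", "0", "1", "0"]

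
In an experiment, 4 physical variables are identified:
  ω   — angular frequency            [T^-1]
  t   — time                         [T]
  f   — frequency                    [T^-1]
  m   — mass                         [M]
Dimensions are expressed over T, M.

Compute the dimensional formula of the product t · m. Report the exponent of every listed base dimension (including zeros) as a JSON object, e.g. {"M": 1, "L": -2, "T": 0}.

Dimensional matrix (T×M by ω×t×f×m):
  T: [-1  1 -1  0]
  M: [ 0  0  0  1]
  [T]: (1)·1+(1)·0 = 1
  [M]: (1)·0+(1)·1 = 1
⇒ T M

{"T": 1, "M": 1}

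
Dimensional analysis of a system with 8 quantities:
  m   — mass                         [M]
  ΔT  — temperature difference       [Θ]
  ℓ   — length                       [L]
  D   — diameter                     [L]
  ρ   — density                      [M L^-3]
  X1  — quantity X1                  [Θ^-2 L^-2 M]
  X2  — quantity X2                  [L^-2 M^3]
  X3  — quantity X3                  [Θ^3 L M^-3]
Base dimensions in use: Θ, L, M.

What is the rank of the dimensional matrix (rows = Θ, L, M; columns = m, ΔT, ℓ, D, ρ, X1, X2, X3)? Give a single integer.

3

Write exponents as rows Θ,L,M / cols m,ΔT,ℓ,D,ρ,X1,X2,X3:
  Θ: [ 0  1  0  0  0 -2  0  3]
  L: [ 0  0  1  1 -3 -2 -2  1]
  M: [ 1  0  0  0  1  1  3 -3]
Echelon form has 3 nonzero rows (pivots: m,ΔT,ℓ)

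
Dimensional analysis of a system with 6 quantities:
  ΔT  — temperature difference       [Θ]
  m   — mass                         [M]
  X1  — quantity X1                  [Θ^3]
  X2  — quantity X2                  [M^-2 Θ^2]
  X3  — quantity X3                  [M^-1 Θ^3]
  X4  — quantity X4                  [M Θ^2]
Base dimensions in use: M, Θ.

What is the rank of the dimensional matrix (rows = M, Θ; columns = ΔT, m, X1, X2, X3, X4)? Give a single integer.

2

Write exponents as rows M,Θ / cols ΔT,m,X1,X2,X3,X4:
  M: [ 0  1  0 -2 -1  1]
  Θ: [ 1  0  3  2  3  2]
Row reduction gives pivot columns ΔT,m; rank = 2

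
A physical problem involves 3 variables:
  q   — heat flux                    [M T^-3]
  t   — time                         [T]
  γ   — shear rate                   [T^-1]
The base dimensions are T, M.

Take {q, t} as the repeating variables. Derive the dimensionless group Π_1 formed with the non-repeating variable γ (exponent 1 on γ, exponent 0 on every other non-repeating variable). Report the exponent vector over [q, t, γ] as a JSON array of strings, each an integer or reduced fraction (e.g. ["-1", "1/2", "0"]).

["0", "1", "1"]

Write exponents as rows T,M / cols q,t,γ:
  T: [-3  1 -1]
  M: [ 1  0  0]
Row reduction gives pivot columns q,t; rank = 2
Pivot set = {q,t}, free = {γ}
RREF:
  r0: [   1    0    0]
  r1: [   0    1   -1]
Fix exponent of γ at 1; solve each RREF row for its pivot's exponent:
  r0: exp(q) + (0)·1 = 0 ⇒ exp(q) = 0
  r1: exp(t) + (-1)·1 = 0 ⇒ exp(t) = 1
Π_1 = t · γ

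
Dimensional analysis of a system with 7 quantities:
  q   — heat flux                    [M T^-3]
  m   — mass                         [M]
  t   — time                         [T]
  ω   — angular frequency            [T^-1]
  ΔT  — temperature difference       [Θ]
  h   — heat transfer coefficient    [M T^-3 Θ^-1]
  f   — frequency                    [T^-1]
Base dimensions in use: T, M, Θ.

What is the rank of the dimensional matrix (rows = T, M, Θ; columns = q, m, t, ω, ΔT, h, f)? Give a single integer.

3

Exponent matrix [T,M,Θ] × [q,m,t,ω,ΔT,h,f]:
  T: [-3  0  1 -1  0 -3 -1]
  M: [ 1  1  0  0  0  1  0]
  Θ: [ 0  0  0  0  1 -1  0]
Row reduction gives pivot columns q,m,ΔT; rank = 3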